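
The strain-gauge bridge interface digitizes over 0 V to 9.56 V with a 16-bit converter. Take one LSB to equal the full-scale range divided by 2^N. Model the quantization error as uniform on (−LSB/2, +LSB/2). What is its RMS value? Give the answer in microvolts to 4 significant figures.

Full-scale range = 9.56 V.
LSB = 9.56 V ÷ 2^16 = 9.56/65536 V = 145.874 µV.
For a uniform distribution on [−LSB/2, +LSB/2], V_rms = LSB/√12 = 145.874 µV/3.4641 = 42.11 µV.

42.11 µV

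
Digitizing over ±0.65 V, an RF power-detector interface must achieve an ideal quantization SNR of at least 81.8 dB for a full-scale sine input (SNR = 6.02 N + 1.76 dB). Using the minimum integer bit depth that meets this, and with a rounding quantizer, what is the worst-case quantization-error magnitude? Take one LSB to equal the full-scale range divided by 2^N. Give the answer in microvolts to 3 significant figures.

39.7 µV

The full-scale span is 0.65 − (-0.65) = 1.3 V.
6.02 N + 1.76 ≥ 81.8 gives N ≥ 13.296, so the minimum integer is 14.
LSB = 1.3 V / 2^14 = 79.346 µV.
Max error for round-to-nearest is LSB/2 = 39.7 µV.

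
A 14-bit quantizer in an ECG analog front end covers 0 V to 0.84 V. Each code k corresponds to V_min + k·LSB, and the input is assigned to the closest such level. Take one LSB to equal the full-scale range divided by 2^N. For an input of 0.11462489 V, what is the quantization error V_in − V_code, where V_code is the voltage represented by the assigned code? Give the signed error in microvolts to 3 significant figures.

Range is 0.84 V. LSB = 0.84 V / 2^14 ≈ 51.27 µV.
(V_in − V_min)/LSB = (0.11462489 − (0)) × 16384/0.84 = 2235.7312 → nearest code k = 2236.
V_code = V_min + k × range/2^14 = 0 + 2236 × 0.84/16384 = 0.11463867188 V.
e = 0.11462489 − (0.11463867188) = −13.8 µV.

−13.8 µV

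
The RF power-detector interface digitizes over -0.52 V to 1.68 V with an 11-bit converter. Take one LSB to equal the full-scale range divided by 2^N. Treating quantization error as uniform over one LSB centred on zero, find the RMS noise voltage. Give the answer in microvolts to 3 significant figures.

310 µV

The full-scale span is 1.68 − (-0.52) = 2.2 V.
LSB = 2.2 V ÷ 2^11 = 2.2/2048 V = 1.0742 mV.
σ_q = LSB/√12 = 1.0742 mV/3.4641 = 310 µV.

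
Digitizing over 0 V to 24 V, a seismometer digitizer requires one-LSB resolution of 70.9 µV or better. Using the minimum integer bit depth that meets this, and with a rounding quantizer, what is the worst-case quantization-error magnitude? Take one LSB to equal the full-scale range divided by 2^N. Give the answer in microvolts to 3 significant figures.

Span = 24 V.
Levels needed ≥ 24/70.9 µV = 338500. 2^19 = 524288 suffices, so N_min = 19.
Step size = 24/524288 V = 45.776 µV.
Half an LSB is 22.9 µV.

22.9 µV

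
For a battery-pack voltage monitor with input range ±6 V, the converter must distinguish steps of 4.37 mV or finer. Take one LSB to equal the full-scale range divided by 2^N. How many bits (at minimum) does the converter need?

Span: 6 V − (-6 V) = 12 V.
Levels needed ≥ 12/4.37 mV = 2746. 2^12 = 4096 suffices, so N_min = 12.

12 bits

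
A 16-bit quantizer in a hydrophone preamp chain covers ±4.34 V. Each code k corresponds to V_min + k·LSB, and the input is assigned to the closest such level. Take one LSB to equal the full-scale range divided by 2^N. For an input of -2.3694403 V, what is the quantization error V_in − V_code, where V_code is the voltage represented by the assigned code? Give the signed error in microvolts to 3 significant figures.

The full-scale span is 4.34 − (-4.34) = 8.68 V. LSB = 8.68 V / 2^16 ≈ 132.4 µV.
(V_in − V_min)/LSB = (-2.3694403 − (-4.34)) × 65536/8.68 = 14878.1798 → nearest code k = 14878.
V_code = -4.34 + (14878/65536) × 8.68 = -2.3694641113 V.
e = -2.3694403 − (-2.3694641113) = +23.8 µV.

+23.8 µV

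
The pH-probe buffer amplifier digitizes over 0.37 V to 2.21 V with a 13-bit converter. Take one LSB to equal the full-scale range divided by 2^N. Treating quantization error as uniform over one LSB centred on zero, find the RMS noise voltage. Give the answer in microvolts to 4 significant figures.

64.84 µV

The full-scale span is 2.21 − (0.37) = 1.84 V.
One LSB is 1.84 V / 8192 = 224.609 µV.
For a uniform distribution on [−LSB/2, +LSB/2], V_rms = LSB/√12 = 224.609 µV/3.4641 = 64.84 µV.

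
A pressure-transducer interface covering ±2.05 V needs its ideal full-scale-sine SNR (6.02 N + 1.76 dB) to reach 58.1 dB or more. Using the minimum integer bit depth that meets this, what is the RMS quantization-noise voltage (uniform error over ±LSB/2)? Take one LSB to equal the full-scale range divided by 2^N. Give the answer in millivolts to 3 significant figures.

Range = 2.05 − (-2.05) = 4.1 V.
N ≥ (58.1 − 1.76)/6.02 = 9.359 → N_min = 10.
Step size = 4.1/1024 V = 4.0039 mV.
V_rms = LSB/√12 = 1.16 mV.

1.16 mV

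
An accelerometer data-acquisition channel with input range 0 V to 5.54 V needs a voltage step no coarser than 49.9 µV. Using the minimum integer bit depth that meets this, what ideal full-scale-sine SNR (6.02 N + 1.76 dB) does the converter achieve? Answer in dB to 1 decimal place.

V_FS = 5.54 V.
Levels needed ≥ 5.54/49.9 µV = 111000. 2^17 = 131072 suffices, so N_min = 17.
SNR = 6.02 × 17 + 1.76 = 104.10 dB.

104.1 dB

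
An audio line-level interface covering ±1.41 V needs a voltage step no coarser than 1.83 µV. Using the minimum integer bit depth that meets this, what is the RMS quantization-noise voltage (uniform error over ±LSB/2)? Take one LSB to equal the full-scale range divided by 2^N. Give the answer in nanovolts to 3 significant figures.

388 nV

Range = 1.41 − (-1.41) = 2.82 V.
Need 2^N ≥ 2.82 V / 1.83 µV = 1.541e6 → N_min = 21.
Step size = 2.82/2097152 V = 1.3447 µV.
RMS noise = LSB/√12 = 388 nV.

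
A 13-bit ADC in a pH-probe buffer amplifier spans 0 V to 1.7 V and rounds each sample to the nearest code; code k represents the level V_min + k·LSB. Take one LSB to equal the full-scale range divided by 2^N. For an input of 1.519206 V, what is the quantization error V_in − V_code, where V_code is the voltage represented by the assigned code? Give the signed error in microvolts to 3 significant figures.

−44.5 µV

Span = 1.7 V. LSB = 1.7 V / 2^13 ≈ 207.5 µV.
Position in LSBs: (1.519206 − (0)) × 8192/1.7 = 7320.7856; rounding gives k = 7321.
Reconstructed level: 0 + 7321 × 1.7/8192 V = 1.519250488 V.
V_in − V_code = 1.519206 − (1.519250488) = −44.5 µV.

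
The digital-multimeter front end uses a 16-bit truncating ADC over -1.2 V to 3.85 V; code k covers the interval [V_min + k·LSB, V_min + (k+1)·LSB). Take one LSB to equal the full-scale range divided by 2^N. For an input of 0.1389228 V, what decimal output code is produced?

17375

Range = 3.85 − (-1.2) = 5.05 V. LSB = 5.05 V / 2^16 ≈ 77.06 µV.
V_in − V_min = 0.1389228 − (-1.2) = 1.3389228 V.
Divide by LSB: 1.3389228 × 65536/5.05 = 17375.7712.
Truncating gives code 17375.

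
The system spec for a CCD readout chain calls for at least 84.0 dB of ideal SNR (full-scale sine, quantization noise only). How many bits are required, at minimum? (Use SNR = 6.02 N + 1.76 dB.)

N ≥ (84.0 − 1.76)/6.02 = 13.661 → N_min = 14.

14 bits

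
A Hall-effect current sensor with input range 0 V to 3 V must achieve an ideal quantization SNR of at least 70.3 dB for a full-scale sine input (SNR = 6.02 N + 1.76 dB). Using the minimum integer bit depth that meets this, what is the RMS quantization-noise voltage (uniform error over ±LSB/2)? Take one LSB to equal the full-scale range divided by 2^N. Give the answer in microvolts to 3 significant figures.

V_FS = 3 V.
Required N = ⌈(70.3 − 1.76)/6.02⌉ = ⌈11.385⌉ = 12.
LSB = 3 V / 2^12 = 0.73242 mV.
σ_q = LSB/√12 = 0.73242 mV/3.4641 = 211 µV.

211 µV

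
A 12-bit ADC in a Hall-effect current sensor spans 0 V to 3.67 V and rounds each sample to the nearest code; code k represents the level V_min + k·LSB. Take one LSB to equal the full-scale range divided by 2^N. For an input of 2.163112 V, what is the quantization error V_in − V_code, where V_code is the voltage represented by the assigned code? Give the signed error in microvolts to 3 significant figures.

+177 µV

V_FS = 3.67 V. LSB = 3.67 V / 2^12 ≈ 0.8960 mV.
Position in LSBs: (2.163112 − (0)) × 4096/3.67 = 2414.1980; rounding gives k = 2414.
V_code = V_min + k × range/2^12 = 0 + 2414 × 3.67/4096 = 2.162934570 V.
Error = V_in − V_code = 2.163112 − (2.162934570) = +177 µV.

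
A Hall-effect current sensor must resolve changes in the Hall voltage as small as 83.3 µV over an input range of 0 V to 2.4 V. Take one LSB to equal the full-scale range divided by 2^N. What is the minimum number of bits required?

15 bits

Full-scale range = 2.4 V.
Levels needed ≥ 2.4/83.3 µV = 28810. 2^15 = 32768 suffices, so N_min = 15.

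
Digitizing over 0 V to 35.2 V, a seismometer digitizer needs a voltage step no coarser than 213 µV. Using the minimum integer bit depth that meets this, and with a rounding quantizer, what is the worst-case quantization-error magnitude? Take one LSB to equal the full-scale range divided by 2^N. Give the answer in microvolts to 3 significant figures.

Full-scale range = 35.2 V.
Need 2^N ≥ 35.2 V / 213 µV = 165300 → N_min = 18.
LSB = 35.2 V ÷ 2^18 = 35.2/262144 V = 134.28 µV.
Half an LSB is 67.1 µV.

67.1 µV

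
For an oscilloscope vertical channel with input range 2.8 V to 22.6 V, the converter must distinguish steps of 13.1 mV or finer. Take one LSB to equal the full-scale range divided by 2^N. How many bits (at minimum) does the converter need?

Range = 22.6 − (2.8) = 19.8 V.
Required number of levels: 19.8/13.1 mV = 1511.5; smallest N with 2^N ≥ that is 11.

11 bits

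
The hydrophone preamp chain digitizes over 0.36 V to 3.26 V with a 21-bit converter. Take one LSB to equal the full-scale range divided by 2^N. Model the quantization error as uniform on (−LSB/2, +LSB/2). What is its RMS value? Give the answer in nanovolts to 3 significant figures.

399 nV

Full-scale range = 3.26 V − (0.36 V) = 2.9 V.
One LSB is 2.9 V / 2097152 = 1.3828 µV.
RMS of a uniform error over width LSB is LSB/√12 = 399 nV.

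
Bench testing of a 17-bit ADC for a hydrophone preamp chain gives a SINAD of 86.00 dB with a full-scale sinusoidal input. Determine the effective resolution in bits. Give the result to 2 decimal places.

13.99 bits

(86.00 − 1.76) / 6.02 = 84.24/6.02 = 13.9934 effective bits.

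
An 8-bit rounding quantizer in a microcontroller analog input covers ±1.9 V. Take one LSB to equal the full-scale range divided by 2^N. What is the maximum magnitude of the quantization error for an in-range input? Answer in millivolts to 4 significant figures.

7.422 mV

Span: 1.9 V − (-1.9 V) = 3.8 V.
LSB = 3.8 V / 2^8 = 14.8438 mV.
Worst-case error for round-to-nearest is half an LSB: 7.422 mV.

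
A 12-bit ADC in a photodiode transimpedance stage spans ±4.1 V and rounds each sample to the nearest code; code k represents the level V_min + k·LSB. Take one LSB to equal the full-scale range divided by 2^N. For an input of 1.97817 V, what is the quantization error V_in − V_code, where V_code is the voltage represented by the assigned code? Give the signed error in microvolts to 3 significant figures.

+240 µV

Range = 4.1 − (-4.1) = 8.2 V. LSB = 8.2 V / 2^12 ≈ 2.002 mV.
(V_in − V_min)/LSB = (1.97817 − (-4.1)) × 4096/8.2 = 3036.1200 → nearest code k = 3036.
V_code = V_min + k × range/2^12 = -4.1 + 3036 × 8.2/4096 = 1.977929688 V.
Error = V_in − V_code = 1.97817 − (1.977929688) = +240 µV.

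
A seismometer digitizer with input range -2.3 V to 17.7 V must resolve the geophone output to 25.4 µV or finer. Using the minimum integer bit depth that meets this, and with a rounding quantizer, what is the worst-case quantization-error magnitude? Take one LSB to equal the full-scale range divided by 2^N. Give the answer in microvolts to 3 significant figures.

9.54 µV

The full-scale span is 17.7 − (-2.3) = 20 V.
Required number of levels: 20/25.4 µV = 787400; smallest N with 2^N ≥ that is 20.
LSB = 20 V ÷ 2^20 = 20/1048576 V = 19.073 µV.
|e|_max = LSB/2 = 9.54 µV.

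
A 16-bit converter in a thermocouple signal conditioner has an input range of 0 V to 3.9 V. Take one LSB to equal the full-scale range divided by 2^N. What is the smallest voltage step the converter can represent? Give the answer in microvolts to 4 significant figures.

59.51 µV

Span = 3.9 V.
Number of codes = 2^16 = 65536.
Step size = 3.9/65536 V = 59.51 µV.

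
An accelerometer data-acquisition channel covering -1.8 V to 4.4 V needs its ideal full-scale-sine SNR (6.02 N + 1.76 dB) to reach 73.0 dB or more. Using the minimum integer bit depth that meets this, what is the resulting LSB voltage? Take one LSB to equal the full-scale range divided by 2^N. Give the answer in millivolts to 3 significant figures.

The full-scale span is 4.4 − (-1.8) = 6.2 V.
N ≥ (73.0 − 1.76)/6.02 = 11.834 → N_min = 12.
LSB = 6.2 V ÷ 2^12 = 6.2/4096 V = 1.51 mV.

1.51 mV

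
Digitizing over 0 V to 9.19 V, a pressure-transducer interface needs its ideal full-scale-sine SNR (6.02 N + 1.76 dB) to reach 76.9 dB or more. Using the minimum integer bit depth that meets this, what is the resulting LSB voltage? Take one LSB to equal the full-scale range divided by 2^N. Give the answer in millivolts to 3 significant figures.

Span = 9.19 V.
N ≥ (76.9 − 1.76)/6.02 = 12.482 → N_min = 13.
LSB = 9.19 V ÷ 2^13 = 9.19/8192 V = 1.12 mV.

1.12 mV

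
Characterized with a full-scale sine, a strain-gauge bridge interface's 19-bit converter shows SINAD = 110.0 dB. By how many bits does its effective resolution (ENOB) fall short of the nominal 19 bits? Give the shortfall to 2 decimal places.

1.02 bits

Effective bits = (110.0 − 1.76)/6.02 = 17.9801.
Shortfall = 19 − 17.9801 = 1.0199 bits.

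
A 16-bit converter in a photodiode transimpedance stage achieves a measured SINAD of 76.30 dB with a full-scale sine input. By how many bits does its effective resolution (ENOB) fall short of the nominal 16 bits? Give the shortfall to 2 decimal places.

N_eff = (76.30 − 1.76)/6.02 = 12.3821 bits.
Shortfall = 16 − 12.3821 = 3.6179 bits.

3.62 bits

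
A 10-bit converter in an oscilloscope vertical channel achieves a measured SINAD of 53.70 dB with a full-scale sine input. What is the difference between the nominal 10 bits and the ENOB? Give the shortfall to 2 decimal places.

1.37 bits

N_eff = (53.70 − 1.76)/6.02 = 8.6279 bits.
Shortfall = 10 − 8.6279 = 1.3721 bits.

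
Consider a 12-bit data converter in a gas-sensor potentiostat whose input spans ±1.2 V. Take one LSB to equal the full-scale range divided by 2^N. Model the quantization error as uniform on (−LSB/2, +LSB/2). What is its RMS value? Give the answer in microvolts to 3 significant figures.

169 µV

The full-scale span is 1.2 − (-1.2) = 2.4 V.
LSB = 2.4 V / 2^12 = 0.58594 mV.
For a uniform distribution on [−LSB/2, +LSB/2], V_rms = LSB/√12 = 0.58594 mV/3.4641 = 169 µV.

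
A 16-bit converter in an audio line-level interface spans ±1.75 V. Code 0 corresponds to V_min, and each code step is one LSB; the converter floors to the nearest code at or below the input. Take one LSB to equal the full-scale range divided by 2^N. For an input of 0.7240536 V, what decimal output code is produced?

The full-scale span is 1.75 − (-1.75) = 3.5 V. LSB = 3.5 V / 2^16 ≈ 53.41 µV.
(V_in − V_min) × 2^16/range = (0.7240536 − (-1.75)) × 65536/3.5 = 46325.593.
Floor → code = 46325.

46325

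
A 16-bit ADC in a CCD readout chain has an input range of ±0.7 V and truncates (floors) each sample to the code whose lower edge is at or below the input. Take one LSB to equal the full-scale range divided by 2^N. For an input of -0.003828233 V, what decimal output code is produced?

32588

Range = 0.7 − (-0.7) = 1.4 V. LSB = 1.4 V / 2^16 ≈ 21.36 µV.
code = ⌊(V_in − V_min)/LSB⌋ = ⌊(V_in − V_min) × 2^16 / range⌋
     = ⌊(-0.003828233 − (-0.7)) × 65536 / 1.4⌋ = ⌊0.696171767 × 65536/1.4⌋
     = ⌊32588.795⌋ = 32588.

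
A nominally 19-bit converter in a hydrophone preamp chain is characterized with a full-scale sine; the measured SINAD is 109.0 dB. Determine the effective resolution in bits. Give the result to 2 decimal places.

17.81 bits

(109.0 − 1.76) / 6.02 = 107.24/6.02 = 17.8140 effective bits.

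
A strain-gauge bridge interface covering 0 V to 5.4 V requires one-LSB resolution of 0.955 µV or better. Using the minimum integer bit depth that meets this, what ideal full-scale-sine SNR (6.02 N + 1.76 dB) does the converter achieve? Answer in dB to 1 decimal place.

V_FS = 5.4 V.
Required number of levels: 5.4/0.955 µV = 5.6545e6; smallest N with 2^N ≥ that is 23.
6.02(23) + 1.76 = 140.22 dB.

140.2 dB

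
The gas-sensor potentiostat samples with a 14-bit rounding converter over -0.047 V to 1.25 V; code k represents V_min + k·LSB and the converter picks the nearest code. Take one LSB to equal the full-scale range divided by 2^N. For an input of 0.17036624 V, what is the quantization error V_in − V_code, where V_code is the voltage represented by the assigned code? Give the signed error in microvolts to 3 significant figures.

−14.3 µV

Full-scale range = 1.25 V − (-0.047 V) = 1.297 V. LSB = 1.297 V / 2^14 ≈ 79.16 µV.
Position in LSBs: (0.17036624 − (-0.047)) × 16384/1.297 = 2745.8200; rounding gives k = 2746.
V_code = -0.047 + (2746/16384) × 1.297 = 0.17038049316 V.
V_in − V_code = 0.17036624 − (0.17038049316) = −14.3 µV.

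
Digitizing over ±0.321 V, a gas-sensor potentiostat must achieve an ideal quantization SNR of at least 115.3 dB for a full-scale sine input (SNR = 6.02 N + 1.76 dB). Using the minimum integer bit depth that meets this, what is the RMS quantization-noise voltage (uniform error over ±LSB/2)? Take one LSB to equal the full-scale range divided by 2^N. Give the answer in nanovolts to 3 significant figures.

Range = 0.321 − (-0.321) = 0.642 V.
Required N = ⌈(115.3 − 1.76)/6.02⌉ = ⌈18.860⌉ = 19.
Step size = 0.642/524288 V = 1.2245 µV.
σ_q = LSB/√12 = 1.2245 µV/3.4641 = 353 nV.

353 nV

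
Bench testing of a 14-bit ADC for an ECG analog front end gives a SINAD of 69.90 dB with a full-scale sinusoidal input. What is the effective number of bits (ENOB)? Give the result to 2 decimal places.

11.32 bits

ENOB = (69.90 − 1.76)/6.02 = 11.3189 bits.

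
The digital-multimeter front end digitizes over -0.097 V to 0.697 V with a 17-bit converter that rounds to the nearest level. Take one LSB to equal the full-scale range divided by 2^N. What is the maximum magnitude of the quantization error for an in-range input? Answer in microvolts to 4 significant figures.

Full-scale range = 0.697 V − (-0.097 V) = 0.794 V.
Step size = 0.794/131072 V = 6.05774 µV.
A rounding quantizer has |error| ≤ LSB/2 = 3.029 µV.

3.029 µV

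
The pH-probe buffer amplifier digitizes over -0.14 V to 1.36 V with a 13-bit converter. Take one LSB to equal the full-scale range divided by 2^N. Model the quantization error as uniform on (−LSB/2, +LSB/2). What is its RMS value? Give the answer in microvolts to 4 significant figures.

Full-scale range = 1.36 V − (-0.14 V) = 1.5 V.
LSB = 1.5 V / 2^13 = 183.105 µV.
For a uniform distribution on [−LSB/2, +LSB/2], V_rms = LSB/√12 = 183.105 µV/3.4641 = 52.86 µV.

52.86 µV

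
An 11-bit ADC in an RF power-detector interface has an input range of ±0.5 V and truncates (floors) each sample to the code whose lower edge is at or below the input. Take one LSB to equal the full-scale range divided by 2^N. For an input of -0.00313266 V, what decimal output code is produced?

1017

Range = 0.5 − (-0.5) = 1 V. LSB = 1 V / 2^11 ≈ 488.3 µV.
(V_in − V_min) × 2^11/range = (-0.00313266 − (-0.5)) × 2048/1 = 1017.584.
Floor → code = 1017.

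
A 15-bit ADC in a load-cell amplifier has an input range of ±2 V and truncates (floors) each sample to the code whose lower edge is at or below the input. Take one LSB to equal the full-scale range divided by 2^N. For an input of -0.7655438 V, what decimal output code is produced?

10112

Range = 2 − (-2) = 4 V. LSB = 4 V / 2^15 ≈ 122.1 µV.
code = ⌊(V_in − V_min)/LSB⌋ = ⌊(V_in − V_min) × 2^15 / range⌋
     = ⌊(-0.7655438 − (-2)) × 32768 / 4⌋ = ⌊1.2344562 × 32768/4⌋
     = ⌊10112.665⌋ = 10112.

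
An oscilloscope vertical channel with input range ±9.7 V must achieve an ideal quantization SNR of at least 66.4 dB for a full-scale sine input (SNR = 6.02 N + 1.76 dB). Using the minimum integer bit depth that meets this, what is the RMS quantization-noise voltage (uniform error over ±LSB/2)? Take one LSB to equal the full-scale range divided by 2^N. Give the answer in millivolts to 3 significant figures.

2.73 mV

Span: 9.7 V − (-9.7 V) = 19.4 V.
6.02 N + 1.76 ≥ 66.4 gives N ≥ 10.738, so the minimum integer is 11.
Step size = 19.4/2048 V = 9.4727 mV.
V_rms = LSB/√12 = 2.73 mV.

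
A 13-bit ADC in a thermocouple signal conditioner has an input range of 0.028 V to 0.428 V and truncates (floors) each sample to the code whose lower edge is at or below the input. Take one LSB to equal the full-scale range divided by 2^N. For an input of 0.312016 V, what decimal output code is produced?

5816

Full-scale range = 0.428 V − (0.028 V) = 0.4 V. LSB = 0.4 V / 2^13 ≈ 48.83 µV.
code = ⌊(V_in − V_min)/LSB⌋ = ⌊(V_in − V_min) × 2^13 / range⌋
     = ⌊(0.312016 − (0.028)) × 8192 / 0.4⌋ = ⌊0.284016 × 8192/0.4⌋
     = ⌊5816.648⌋ = 5816.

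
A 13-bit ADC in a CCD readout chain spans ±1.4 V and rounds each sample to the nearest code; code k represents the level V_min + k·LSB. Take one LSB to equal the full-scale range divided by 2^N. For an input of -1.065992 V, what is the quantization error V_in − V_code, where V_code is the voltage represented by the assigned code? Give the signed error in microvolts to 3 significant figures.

+72.5 µV

Span: 1.4 V − (-1.4 V) = 2.8 V. LSB = 2.8 V / 2^13 ≈ 341.8 µV.
(-1.065992 − (-1.4)) / LSB = 0.334008 × 8192/2.8 = 977.2120. Nearest integer: k = 977.
V_code = -1.4 + (977/8192) × 2.8 = -1.066064453 V.
e = -1.065992 − (-1.066064453) = +72.5 µV.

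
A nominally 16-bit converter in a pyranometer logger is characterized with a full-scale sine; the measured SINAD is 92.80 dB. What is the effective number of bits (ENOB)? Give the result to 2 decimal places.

15.12 bits

ENOB = (SINAD − 1.76) / 6.02 = (92.80 − 1.76) / 6.02 = 91.04 / 6.02 = 15.1229.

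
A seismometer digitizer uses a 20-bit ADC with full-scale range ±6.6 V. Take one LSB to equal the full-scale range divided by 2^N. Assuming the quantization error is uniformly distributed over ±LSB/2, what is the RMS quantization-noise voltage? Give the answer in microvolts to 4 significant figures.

Span: 6.6 V − (-6.6 V) = 13.2 V.
LSB = 13.2 V ÷ 2^20 = 13.2/1048576 V = 12.5885 µV.
σ_q = LSB/√12 = 12.5885 µV/3.4641 = 3.634 µV.

3.634 µV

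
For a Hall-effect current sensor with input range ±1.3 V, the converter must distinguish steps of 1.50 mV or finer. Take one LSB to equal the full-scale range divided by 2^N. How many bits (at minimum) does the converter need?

Range = 1.3 − (-1.3) = 2.6 V.
Levels needed ≥ 2.6/1.50 mV = 1733. 2^11 = 2048 suffices, so N_min = 11.

11 bits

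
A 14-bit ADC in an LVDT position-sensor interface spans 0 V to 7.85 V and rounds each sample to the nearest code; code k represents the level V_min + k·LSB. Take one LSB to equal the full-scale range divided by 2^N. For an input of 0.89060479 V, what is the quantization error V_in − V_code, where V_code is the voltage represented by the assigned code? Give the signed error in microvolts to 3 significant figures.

−90.4 µV

Span = 7.85 V. LSB = 7.85 V / 2^14 ≈ 479.1 µV.
Position in LSBs: (0.89060479 − (0)) × 16384/7.85 = 1858.8113; rounding gives k = 1859.
V_code = V_min + k × range/2^14 = 0 + 1859 × 7.85/16384 = 0.89069519043 V.
e = 0.89060479 − (0.89069519043) = −90.4 µV.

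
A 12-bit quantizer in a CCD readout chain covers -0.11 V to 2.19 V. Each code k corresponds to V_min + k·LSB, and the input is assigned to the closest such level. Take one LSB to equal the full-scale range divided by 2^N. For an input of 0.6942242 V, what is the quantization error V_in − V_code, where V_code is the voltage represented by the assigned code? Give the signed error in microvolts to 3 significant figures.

+123 µV

Range = 2.19 − (-0.11) = 2.3 V. LSB = 2.3 V / 2^12 ≈ 0.5615 mV.
Position in LSBs: (0.6942242 − (-0.11)) × 4096/2.3 = 1432.2184; rounding gives k = 1432.
V_code = V_min + k × range/2^12 = -0.11 + 1432 × 2.3/4096 = 0.6941015625 V.
V_in − V_code = 0.6942242 − (0.6941015625) = +123 µV.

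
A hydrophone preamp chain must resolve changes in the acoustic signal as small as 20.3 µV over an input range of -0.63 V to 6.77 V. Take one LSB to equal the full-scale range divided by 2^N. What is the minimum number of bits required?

The full-scale span is 6.77 − (-0.63) = 7.4 V.
7.4 V / 20.3 µV = 364500. Since 2^18 = 262144 and 2^19 = 524288, N = 19.

19 bits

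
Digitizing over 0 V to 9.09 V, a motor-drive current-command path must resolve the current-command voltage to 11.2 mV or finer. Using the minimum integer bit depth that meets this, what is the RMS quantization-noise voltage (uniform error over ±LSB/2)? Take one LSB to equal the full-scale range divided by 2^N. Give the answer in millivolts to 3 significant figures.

2.56 mV

Span = 9.09 V.
9.09 V / 11.2 mV = 811.6. Since 2^9 = 512 and 2^10 = 1024, N = 10.
LSB = 9.09 V ÷ 2^10 = 9.09/1024 V = 8.8770 mV.
RMS noise = LSB/√12 = 2.56 mV.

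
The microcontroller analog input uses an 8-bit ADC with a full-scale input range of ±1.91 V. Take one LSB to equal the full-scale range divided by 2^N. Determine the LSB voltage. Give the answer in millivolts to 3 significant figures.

14.9 mV

The full-scale span is 1.91 − (-1.91) = 3.82 V.
There are 2^8 = 256 steps.
LSB = 3.82 V ÷ 2^8 = 3.82/256 V = 14.9 mV.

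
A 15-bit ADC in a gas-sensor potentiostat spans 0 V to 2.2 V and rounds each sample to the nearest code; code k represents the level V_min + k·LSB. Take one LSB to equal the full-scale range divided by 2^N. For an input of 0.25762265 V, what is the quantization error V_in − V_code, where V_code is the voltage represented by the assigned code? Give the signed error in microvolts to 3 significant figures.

+11.6 µV

V_FS = 2.2 V. LSB = 2.2 V / 2^15 ≈ 67.14 µV.
Position in LSBs: (0.25762265 − (0)) × 32768/2.2 = 3837.1723; rounding gives k = 3837.
V_code = 0 + (3837/32768) × 2.2 = 0.25761108398 V.
Error = V_in − V_code = 0.25762265 − (0.25761108398) = +11.6 µV.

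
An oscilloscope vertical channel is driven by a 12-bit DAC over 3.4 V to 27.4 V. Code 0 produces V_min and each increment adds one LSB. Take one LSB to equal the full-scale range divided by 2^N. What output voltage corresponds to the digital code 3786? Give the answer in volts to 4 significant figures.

Full-scale range = 27.4 V − (3.4 V) = 24 V. LSB = 24 V / 2^12.
V_out = 3.4 + 3786 × (24/4096) V
      = 3.4 + 22.1836 = 25.5836 V.

25.58 V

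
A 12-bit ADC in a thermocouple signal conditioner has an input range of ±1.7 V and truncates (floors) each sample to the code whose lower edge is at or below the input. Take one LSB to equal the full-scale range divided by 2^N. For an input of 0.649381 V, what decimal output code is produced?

Full-scale range = 1.7 V − (-1.7 V) = 3.4 V. LSB = 3.4 V / 2^12 ≈ 0.8301 mV.
V_in − V_min = 0.649381 − (-1.7) = 2.349381 V.
Divide by LSB: 2.349381 × 4096/3.4 = 2830.3131.
Truncating gives code 2830.

2830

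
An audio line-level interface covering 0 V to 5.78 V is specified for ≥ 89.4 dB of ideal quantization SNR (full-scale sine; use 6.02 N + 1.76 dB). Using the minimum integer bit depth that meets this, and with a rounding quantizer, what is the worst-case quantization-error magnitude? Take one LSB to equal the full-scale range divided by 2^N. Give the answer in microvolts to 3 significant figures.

88.2 µV

V_FS = 5.78 V.
6.02 N + 1.76 ≥ 89.4 gives N ≥ 14.558, so the minimum integer is 15.
One LSB is 5.78 V / 32768 = 176.39 µV.
Max error for round-to-nearest is LSB/2 = 88.2 µV.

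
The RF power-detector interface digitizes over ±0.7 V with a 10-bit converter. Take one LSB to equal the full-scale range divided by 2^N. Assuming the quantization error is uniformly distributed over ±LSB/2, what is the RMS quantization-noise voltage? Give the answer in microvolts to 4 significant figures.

Range = 0.7 − (-0.7) = 1.4 V.
LSB = 1.4 V / 2^10 = 1.36719 mV.
V_rms = LSB/√12 = 1.36719 mV / √12 = 394.7 µV.

394.7 µV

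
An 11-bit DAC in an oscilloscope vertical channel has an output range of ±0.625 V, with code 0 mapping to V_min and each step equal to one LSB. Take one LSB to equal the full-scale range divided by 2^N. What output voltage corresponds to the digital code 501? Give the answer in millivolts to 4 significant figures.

-319.2 mV

Full-scale range = 0.625 V − (-0.625 V) = 1.25 V. LSB = 1.25 V / 2^11.
Output = V_min + (501/2048) × range = -0.625 + 0.244629 × 1.25 V
      = -0.625 + 0.305786 = -0.319214 V.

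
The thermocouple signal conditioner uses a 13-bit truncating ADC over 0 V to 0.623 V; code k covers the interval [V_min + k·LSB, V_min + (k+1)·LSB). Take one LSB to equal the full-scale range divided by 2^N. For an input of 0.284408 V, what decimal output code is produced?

Range is 0.623 V. LSB = 0.623 V / 2^13 ≈ 76.05 µV.
V_in − V_min = 0.284408 − (0) = 0.284408 V.
Divide by LSB: 0.284408 × 8192/0.623 = 3739.7598.
Truncating gives code 3739.

3739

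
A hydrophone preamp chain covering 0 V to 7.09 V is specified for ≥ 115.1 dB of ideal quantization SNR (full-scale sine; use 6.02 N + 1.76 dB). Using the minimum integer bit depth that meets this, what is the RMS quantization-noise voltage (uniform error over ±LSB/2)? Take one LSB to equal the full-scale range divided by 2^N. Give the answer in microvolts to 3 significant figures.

3.90 µV

V_FS = 7.09 V.
Solving 6.02 N ≥ 115.1 − 1.76: N ≥ 18.827. Round up → N = 19.
One LSB is 7.09 V / 524288 = 13.523 µV.
σ_q = LSB/√12 = 13.523 µV/3.4641 = 3.90 µV.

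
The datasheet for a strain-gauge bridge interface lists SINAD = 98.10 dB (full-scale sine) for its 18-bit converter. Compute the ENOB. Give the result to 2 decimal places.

ENOB = (98.10 − 1.76)/6.02 = 16.0033 bits.

16.00 bits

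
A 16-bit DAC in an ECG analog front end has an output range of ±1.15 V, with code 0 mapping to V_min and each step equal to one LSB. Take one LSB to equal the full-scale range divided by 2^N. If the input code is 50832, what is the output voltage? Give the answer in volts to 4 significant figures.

Span: 1.15 V − (-1.15 V) = 2.3 V. LSB = 2.3 V / 2^16.
V_out = -1.15 + 50832 × (2.3/65536) V
      = -1.15 V + 1.78396 V = 0.633960 V.

0.6340 V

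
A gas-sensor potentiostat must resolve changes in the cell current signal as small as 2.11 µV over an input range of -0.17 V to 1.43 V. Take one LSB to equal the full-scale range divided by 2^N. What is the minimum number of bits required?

Full-scale range = 1.43 V − (-0.17 V) = 1.6 V.
Need 2^N ≥ 1.6 V / 2.11 µV = 758300 → N_min = 20.

20 bits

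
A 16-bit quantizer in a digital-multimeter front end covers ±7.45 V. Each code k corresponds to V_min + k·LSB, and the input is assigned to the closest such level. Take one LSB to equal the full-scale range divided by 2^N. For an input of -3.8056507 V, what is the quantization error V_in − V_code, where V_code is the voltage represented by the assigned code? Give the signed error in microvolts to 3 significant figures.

The full-scale span is 7.45 − (-7.45) = 14.9 V. LSB = 14.9 V / 2^16 ≈ 227.4 µV.
(V_in − V_min)/LSB = (-3.8056507 − (-7.45)) × 65536/14.9 = 16029.2668 → nearest code k = 16029.
Reconstructed level: -7.45 + 16029 × 14.9/65536 V = -3.8057113647 V.
Error = V_in − V_code = -3.8056507 − (-3.8057113647) = +60.7 µV.

+60.7 µV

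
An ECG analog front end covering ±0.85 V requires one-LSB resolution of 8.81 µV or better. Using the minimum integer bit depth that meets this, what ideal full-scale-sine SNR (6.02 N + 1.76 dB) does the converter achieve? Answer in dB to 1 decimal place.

Span: 0.85 V − (-0.85 V) = 1.7 V.
1.7 V / 8.81 µV = 193000. Since 2^17 = 131072 and 2^18 = 262144, N = 18.
6.02(18) + 1.76 = 110.12 dB.

110.1 dB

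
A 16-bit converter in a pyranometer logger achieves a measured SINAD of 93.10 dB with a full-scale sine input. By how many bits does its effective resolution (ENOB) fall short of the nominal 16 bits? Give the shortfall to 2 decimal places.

ENOB = (SINAD − 1.76)/6.02 = (93.10 − 1.76)/6.02 = 15.1728 bits.
Shortfall = 16 − 15.1728 = 0.8272 bits.

0.83 bits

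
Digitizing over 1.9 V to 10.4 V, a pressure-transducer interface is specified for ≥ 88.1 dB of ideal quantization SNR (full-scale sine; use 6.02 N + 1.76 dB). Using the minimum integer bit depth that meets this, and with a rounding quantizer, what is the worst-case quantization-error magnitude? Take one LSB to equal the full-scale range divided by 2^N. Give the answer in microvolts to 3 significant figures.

Span: 10.4 V − (1.9 V) = 8.5 V.
6.02 N + 1.76 ≥ 88.1 gives N ≥ 14.342, so the minimum integer is 15.
LSB = 8.5 V ÷ 2^15 = 8.5/32768 V = 259.40 µV.
Max error for round-to-nearest is LSB/2 = 130 µV.

130 µV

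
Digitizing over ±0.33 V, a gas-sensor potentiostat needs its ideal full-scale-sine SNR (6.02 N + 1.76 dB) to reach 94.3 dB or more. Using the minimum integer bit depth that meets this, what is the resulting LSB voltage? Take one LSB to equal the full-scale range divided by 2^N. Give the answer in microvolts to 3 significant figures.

10.1 µV

Span: 0.33 V − (-0.33 V) = 0.66 V.
Required N = ⌈(94.3 − 1.76)/6.02⌉ = ⌈15.372⌉ = 16.
One LSB is 0.66 V / 65536 = 10.1 µV.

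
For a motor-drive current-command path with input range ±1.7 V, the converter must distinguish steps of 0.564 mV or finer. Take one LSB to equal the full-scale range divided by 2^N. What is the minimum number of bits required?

13 bits

Full-scale range = 1.7 V − (-1.7 V) = 3.4 V.
Need 2^N ≥ 3.4 V / 0.564 mV = 6028 → N_min = 13.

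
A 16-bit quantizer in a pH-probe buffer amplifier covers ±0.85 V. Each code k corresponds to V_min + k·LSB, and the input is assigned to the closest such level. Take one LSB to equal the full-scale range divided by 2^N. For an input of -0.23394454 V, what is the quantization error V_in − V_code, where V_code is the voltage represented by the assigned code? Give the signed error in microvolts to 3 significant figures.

+7.79 µV

The full-scale span is 0.85 − (-0.85) = 1.7 V. LSB = 1.7 V / 2^16 ≈ 25.94 µV.
Position in LSBs: (-0.23394454 − (-0.85)) × 65536/1.7 = 23749.3004; rounding gives k = 23749.
V_code = V_min + k × range/2^16 = -0.85 + 23749 × 1.7/65536 = -0.23395233154 V.
V_in − V_code = -0.23394454 − (-0.23395233154) = +7.79 µV.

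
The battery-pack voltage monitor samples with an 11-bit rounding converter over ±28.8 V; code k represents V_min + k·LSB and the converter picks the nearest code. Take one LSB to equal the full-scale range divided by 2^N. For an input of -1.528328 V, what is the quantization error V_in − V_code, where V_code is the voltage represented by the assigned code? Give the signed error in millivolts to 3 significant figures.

−9.58 mV

The full-scale span is 28.8 − (-28.8) = 57.6 V. LSB = 57.6 V / 2^11 ≈ 28.13 mV.
(V_in − V_min)/LSB = (-1.528328 − (-28.8)) × 2048/57.6 = 969.6594 → nearest code k = 970.
Reconstructed level: -28.8 + 970 × 57.6/2048 V = -1.518750000 V.
e = -1.528328 − (-1.518750000) = −9.58 mV.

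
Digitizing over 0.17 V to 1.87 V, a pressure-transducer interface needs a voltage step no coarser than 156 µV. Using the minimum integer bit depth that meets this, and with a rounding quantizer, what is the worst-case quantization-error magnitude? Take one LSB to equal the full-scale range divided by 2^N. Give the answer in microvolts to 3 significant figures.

51.9 µV

The full-scale span is 1.87 − (0.17) = 1.7 V.
Levels needed ≥ 1.7/156 µV = 10900. 2^14 = 16384 suffices, so N_min = 14.
LSB = 1.7 V / 2^14 = 103.76 µV.
Max error for round-to-nearest is LSB/2 = 51.9 µV.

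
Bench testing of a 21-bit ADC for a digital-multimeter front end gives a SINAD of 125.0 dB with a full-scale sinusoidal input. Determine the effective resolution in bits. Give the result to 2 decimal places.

ENOB = (125.0 − 1.76)/6.02 = 20.4718 bits.

20.47 bits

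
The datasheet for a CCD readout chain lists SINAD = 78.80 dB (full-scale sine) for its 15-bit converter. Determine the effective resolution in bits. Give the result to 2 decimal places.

ENOB = (SINAD − 1.76) / 6.02 = (78.80 − 1.76) / 6.02 = 77.04 / 6.02 = 12.7973.

12.80 bits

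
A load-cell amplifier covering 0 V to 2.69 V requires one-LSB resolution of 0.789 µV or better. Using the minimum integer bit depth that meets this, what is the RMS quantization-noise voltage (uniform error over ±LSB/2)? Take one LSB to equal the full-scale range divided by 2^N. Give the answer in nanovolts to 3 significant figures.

185 nV

Range is 2.69 V.
Required number of levels: 2.69/0.789 µV = 3.4094e6; smallest N with 2^N ≥ that is 22.
One LSB is 2.69 V / 4194304 = 0.64135 µV.
σ_q = LSB/√12 = 0.64135 µV/3.4641 = 185 nV.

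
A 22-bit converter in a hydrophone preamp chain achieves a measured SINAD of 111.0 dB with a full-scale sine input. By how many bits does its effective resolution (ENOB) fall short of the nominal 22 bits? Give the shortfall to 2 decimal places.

ENOB = (SINAD − 1.76)/6.02 = (111.0 − 1.76)/6.02 = 18.1462 bits.
Lost resolution: 22 − 18.1462 = 3.8538 bits.

3.85 bits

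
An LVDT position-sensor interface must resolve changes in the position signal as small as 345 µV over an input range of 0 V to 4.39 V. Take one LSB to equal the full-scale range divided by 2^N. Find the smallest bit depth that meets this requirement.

V_FS = 4.39 V.
Need 2^N ≥ 4.39 V / 345 µV = 12720 → N_min = 14.

14 bits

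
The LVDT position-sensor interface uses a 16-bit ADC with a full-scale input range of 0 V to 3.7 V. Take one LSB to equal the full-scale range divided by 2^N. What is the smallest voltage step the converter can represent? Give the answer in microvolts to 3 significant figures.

56.5 µV

V_FS = 3.7 V.
Number of codes = 2^16 = 65536.
LSB = 3.7 V ÷ 2^16 = 3.7/65536 V = 56.5 µV.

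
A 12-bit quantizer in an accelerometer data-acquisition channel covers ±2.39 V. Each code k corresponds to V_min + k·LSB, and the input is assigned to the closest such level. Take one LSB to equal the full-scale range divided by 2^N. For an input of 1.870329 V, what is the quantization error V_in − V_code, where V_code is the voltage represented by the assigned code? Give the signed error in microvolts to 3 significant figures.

Full-scale range = 2.39 V − (-2.39 V) = 4.78 V. LSB = 4.78 V / 2^12 ≈ 1.167 mV.
(V_in − V_min)/LSB = (1.870329 − (-2.39)) × 4096/4.78 = 3650.6920 → nearest code k = 3651.
V_code = -2.39 + (3651/4096) × 4.78 = 1.870688477 V.
Error = V_in − V_code = 1.870329 − (1.870688477) = −359 µV.

−359 µV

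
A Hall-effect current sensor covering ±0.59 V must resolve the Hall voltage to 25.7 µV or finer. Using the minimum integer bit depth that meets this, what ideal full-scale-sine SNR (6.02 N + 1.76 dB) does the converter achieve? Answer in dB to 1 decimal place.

Full-scale range = 0.59 V − (-0.59 V) = 1.18 V.
Need 2^N ≥ 1.18 V / 25.7 µV = 45910 → N_min = 16.
6.02(16) + 1.76 = 98.08 dB.

98.1 dB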